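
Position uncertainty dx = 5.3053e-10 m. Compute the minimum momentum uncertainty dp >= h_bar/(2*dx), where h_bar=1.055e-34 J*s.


dp = h_bar / (2 * dx)
= 1.055e-34 / (2 * 5.3053e-10)
= 1.055e-34 / 1.0611e-09
= 9.9429e-26 kg*m/s

9.9429e-26


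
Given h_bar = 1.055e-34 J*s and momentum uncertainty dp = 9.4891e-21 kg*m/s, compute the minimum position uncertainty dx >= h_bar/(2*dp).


dx = h_bar / (2 * dp)
= 1.055e-34 / (2 * 9.4891e-21)
= 1.055e-34 / 1.8978e-20
= 5.5590e-15 m

5.5590e-15


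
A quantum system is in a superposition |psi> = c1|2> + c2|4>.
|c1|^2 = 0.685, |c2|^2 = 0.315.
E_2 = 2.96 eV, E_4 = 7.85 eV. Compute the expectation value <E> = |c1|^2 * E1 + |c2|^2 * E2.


<E> = |c1|^2 * E1 + |c2|^2 * E2
= 0.685 * 2.96 + 0.315 * 7.85
= 2.0276 + 2.4728
= 4.5004 eV

4.5004


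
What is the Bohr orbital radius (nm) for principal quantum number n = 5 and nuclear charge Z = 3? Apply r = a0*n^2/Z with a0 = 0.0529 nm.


r = a0 * n^2 / Z
= 0.0529 * 5^2 / 3
= 0.0529 * 25 / 3
= 0.4408 nm

0.4408


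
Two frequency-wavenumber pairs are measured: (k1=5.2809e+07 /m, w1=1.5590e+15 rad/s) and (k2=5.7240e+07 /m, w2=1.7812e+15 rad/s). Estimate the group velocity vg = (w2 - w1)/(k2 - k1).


vg = (w2 - w1) / (k2 - k1)
= (1.7812e+15 - 1.5590e+15) / (5.7240e+07 - 5.2809e+07)
= 2.2220e+14 / 4.4310e+06
= 5.0147e+07 m/s

5.0147e+07


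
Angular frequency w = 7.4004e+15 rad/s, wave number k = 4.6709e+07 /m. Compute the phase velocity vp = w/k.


vp = w / k
= 7.4004e+15 / 4.6709e+07
= 1.5844e+08 m/s

1.5844e+08


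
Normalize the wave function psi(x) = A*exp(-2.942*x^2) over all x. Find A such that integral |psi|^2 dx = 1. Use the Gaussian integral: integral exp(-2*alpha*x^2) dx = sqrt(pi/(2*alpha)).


integral |psi|^2 dx = A^2 * sqrt(pi/(2*alpha)) = 1
A^2 = sqrt(2*alpha/pi)
= sqrt(2 * 2.942 / pi)
= 1.368552
A = sqrt(1.368552)
= 1.1699

1.1699


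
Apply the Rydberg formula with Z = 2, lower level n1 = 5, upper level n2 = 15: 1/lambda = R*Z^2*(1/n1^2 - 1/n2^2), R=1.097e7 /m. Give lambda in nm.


1/lambda = R * Z^2 * (1/n1^2 - 1/n2^2)
= 1.097e7 * 2^2 * (1/5^2 - 1/15^2)
= 1.097e7 * 4 * (0.04 - 0.004444)
= 1.5602e+06 /m
lambda = 1 / 1.5602e+06
= 640.9526 nm

640.9526


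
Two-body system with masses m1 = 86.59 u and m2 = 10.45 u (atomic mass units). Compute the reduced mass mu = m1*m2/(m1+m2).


mu = m1 * m2 / (m1 + m2)
= 86.59 * 10.45 / (86.59 + 10.45)
= 904.8655 / 97.04
= 9.3247 u

9.3247


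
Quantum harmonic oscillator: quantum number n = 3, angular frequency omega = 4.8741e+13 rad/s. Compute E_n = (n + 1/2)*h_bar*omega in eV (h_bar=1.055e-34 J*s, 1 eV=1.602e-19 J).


E = (n + 1/2) * h_bar * omega
= (3 + 0.5) * 1.055e-34 * 4.8741e+13
= 3.5 * 5.1422e-21
= 1.7998e-20 J
= 0.1123 eV

0.1123


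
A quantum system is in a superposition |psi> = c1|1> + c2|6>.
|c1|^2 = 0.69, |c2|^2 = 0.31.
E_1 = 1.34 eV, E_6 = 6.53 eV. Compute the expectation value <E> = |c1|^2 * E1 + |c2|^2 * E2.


<E> = |c1|^2 * E1 + |c2|^2 * E2
= 0.69 * 1.34 + 0.31 * 6.53
= 0.9246 + 2.0243
= 2.9489 eV

2.9489


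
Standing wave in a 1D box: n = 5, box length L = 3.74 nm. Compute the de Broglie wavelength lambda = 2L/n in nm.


lambda = 2L / n
= 2 * 3.74 / 5
= 7.48 / 5
= 1.496 nm

1.496


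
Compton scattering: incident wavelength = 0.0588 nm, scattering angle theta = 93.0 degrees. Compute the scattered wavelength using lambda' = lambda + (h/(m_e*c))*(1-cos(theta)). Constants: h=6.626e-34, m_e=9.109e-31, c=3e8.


Compton wavelength: h/(m_e*c) = 2.4247e-12 m
d_lambda = 2.4247e-12 * (1 - cos(93.0 deg))
= 2.4247e-12 * 1.052336
= 2.5516e-12 m = 0.002552 nm
lambda' = 0.0588 + 0.002552
= 0.061352 nm

0.061352


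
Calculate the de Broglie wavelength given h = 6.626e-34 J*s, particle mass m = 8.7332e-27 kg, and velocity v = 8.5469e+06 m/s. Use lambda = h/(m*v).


lambda = h / (m * v)
= 6.626e-34 / (8.7332e-27 * 8.5469e+06)
= 6.626e-34 / 7.4642e-20
= 8.8771e-15 m

8.8771e-15


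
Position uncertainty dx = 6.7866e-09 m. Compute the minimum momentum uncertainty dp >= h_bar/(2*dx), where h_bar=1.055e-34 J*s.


dp = h_bar / (2 * dx)
= 1.055e-34 / (2 * 6.7866e-09)
= 1.055e-34 / 1.3573e-08
= 7.7727e-27 kg*m/s

7.7727e-27


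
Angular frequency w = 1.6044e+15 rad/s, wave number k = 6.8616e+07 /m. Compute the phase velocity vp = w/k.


vp = w / k
= 1.6044e+15 / 6.8616e+07
= 2.3382e+07 m/s

2.3382e+07


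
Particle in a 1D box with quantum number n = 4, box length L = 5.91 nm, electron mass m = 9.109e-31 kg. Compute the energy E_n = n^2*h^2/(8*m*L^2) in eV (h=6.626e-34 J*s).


E = n^2 * h^2 / (8 * m * L^2)
= 4^2 * (6.626e-34)^2 / (8 * 9.109e-31 * (5.91e-9)^2)
= 16 * 4.3904e-67 / (8 * 9.109e-31 * 3.4928e-17)
= 2.7599e-20 J
= 0.1723 eV

0.1723


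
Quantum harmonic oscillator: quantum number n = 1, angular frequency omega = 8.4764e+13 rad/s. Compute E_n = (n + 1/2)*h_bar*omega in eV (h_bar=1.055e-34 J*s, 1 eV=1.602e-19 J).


E = (n + 1/2) * h_bar * omega
= (1 + 0.5) * 1.055e-34 * 8.4764e+13
= 1.5 * 8.9426e-21
= 1.3414e-20 J
= 0.0837 eV

0.0837


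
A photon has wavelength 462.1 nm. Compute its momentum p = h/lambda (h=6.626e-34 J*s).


p = h / lambda
= 6.626e-34 / (462.1e-9)
= 6.626e-34 / 4.6210e-07
= 1.4339e-27 kg*m/s

1.4339e-27


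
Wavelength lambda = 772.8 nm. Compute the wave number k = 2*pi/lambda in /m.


k = 2 * pi / lambda
= 6.2832 / (772.8e-9)
= 6.2832 / 7.7280e-07
= 8.1304e+06 /m

8.1304e+06


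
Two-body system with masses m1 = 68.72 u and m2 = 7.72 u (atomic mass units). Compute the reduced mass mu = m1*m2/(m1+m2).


mu = m1 * m2 / (m1 + m2)
= 68.72 * 7.72 / (68.72 + 7.72)
= 530.5184 / 76.44
= 6.9403 u

6.9403


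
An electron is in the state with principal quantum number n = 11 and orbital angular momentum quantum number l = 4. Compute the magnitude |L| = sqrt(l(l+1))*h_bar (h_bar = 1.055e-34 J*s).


L = sqrt(l*(l+1)) * h_bar
= sqrt(4 * 5) * 1.055e-34
= sqrt(20) * 1.055e-34
= 4.4721 * 1.055e-34
= 4.7181e-34 J*s

4.7181e-34


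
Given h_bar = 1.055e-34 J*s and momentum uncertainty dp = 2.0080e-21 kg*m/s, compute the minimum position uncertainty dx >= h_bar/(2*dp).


dx = h_bar / (2 * dp)
= 1.055e-34 / (2 * 2.0080e-21)
= 1.055e-34 / 4.0160e-21
= 2.6270e-14 m

2.6270e-14


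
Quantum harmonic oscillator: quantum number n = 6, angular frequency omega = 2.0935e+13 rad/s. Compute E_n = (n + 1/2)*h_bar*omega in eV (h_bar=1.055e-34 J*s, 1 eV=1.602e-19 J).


E = (n + 1/2) * h_bar * omega
= (6 + 0.5) * 1.055e-34 * 2.0935e+13
= 6.5 * 2.2086e-21
= 1.4356e-20 J
= 0.0896 eV

0.0896


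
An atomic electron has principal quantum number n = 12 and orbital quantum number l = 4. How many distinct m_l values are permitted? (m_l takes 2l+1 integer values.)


m_l ranges from -l to +l in integer steps
So m_l goes from -4 to +4
Count = 2l + 1 = 2*4 + 1
= 9

9


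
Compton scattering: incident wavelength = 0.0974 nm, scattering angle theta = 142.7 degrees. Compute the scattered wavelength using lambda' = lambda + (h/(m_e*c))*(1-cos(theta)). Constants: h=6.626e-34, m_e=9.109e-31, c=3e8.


Compton wavelength: h/(m_e*c) = 2.4247e-12 m
d_lambda = 2.4247e-12 * (1 - cos(142.7 deg))
= 2.4247e-12 * 1.795473
= 4.3535e-12 m = 0.004353 nm
lambda' = 0.0974 + 0.004353
= 0.101753 nm

0.101753


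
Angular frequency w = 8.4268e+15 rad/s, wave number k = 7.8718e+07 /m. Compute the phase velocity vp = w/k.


vp = w / k
= 8.4268e+15 / 7.8718e+07
= 1.0705e+08 m/s

1.0705e+08


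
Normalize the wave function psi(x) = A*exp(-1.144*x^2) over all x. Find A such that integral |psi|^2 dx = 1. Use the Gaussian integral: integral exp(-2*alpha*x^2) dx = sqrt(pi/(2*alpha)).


integral |psi|^2 dx = A^2 * sqrt(pi/(2*alpha)) = 1
A^2 = sqrt(2*alpha/pi)
= sqrt(2 * 1.144 / pi)
= 0.853401
A = sqrt(0.853401)
= 0.9238

0.9238


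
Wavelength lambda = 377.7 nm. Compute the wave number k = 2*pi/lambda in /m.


k = 2 * pi / lambda
= 6.2832 / (377.7e-9)
= 6.2832 / 3.7770e-07
= 1.6635e+07 /m

1.6635e+07


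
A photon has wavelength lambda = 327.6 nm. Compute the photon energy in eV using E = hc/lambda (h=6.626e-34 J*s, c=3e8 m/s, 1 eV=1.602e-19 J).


E = hc / lambda
= (6.626e-34)(3e8) / (327.6e-9)
= 1.9878e-25 / 3.2760e-07
= 6.0678e-19 J
Converting to eV: 6.0678e-19 / 1.602e-19
= 3.7876 eV

3.7876


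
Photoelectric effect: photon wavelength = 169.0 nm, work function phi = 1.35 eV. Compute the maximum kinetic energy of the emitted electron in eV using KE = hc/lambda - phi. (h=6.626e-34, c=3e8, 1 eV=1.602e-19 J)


E_photon = hc / lambda
= (6.626e-34)(3e8) / (169.0e-9)
= 1.1762e-18 J
= 7.3422 eV
KE = E_photon - phi
= 7.3422 - 1.35
= 5.9922 eV

5.9922


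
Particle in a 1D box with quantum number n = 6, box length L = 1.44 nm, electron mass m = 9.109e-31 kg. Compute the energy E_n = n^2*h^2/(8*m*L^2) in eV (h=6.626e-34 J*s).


E = n^2 * h^2 / (8 * m * L^2)
= 6^2 * (6.626e-34)^2 / (8 * 9.109e-31 * (1.44e-9)^2)
= 36 * 4.3904e-67 / (8 * 9.109e-31 * 2.0736e-18)
= 1.0460e-18 J
= 6.5292 eV

6.5292


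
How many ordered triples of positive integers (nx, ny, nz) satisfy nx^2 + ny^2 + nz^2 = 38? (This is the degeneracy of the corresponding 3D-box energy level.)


Enumerate all (nx, ny, nz) with nx^2 + ny^2 + nz^2 = 38:
(1,1,6)
(1,6,1)
(2,3,5)
(2,5,3)
(3,2,5)
(3,5,2)
(5,2,3)
(5,3,2)
(6,1,1)
Total degeneracy = 9

9


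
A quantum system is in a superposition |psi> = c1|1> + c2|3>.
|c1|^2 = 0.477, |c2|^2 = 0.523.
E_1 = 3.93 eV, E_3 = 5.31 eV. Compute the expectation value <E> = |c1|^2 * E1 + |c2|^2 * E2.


<E> = |c1|^2 * E1 + |c2|^2 * E2
= 0.477 * 3.93 + 0.523 * 5.31
= 1.8746 + 2.7771
= 4.6517 eV

4.6517


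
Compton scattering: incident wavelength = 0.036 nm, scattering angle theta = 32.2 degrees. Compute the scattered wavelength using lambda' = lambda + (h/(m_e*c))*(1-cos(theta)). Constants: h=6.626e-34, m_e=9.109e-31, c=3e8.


Compton wavelength: h/(m_e*c) = 2.4247e-12 m
d_lambda = 2.4247e-12 * (1 - cos(32.2 deg))
= 2.4247e-12 * 0.153807
= 3.7294e-13 m = 0.000373 nm
lambda' = 0.036 + 0.000373
= 0.036373 nm

0.036373


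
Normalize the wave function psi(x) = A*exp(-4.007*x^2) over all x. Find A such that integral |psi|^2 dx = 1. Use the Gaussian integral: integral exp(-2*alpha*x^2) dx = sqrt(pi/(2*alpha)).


integral |psi|^2 dx = A^2 * sqrt(pi/(2*alpha)) = 1
A^2 = sqrt(2*alpha/pi)
= sqrt(2 * 4.007 / pi)
= 1.597165
A = sqrt(1.597165)
= 1.2638

1.2638


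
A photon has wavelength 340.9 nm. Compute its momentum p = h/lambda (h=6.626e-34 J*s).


p = h / lambda
= 6.626e-34 / (340.9e-9)
= 6.626e-34 / 3.4090e-07
= 1.9437e-27 kg*m/s

1.9437e-27


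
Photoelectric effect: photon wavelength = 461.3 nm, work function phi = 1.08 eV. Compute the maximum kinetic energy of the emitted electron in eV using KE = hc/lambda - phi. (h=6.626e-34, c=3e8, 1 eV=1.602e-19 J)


E_photon = hc / lambda
= (6.626e-34)(3e8) / (461.3e-9)
= 4.3091e-19 J
= 2.6898 eV
KE = E_photon - phi
= 2.6898 - 1.08
= 1.6098 eV

1.6098


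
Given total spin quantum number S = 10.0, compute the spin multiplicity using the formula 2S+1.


Spin multiplicity = 2S + 1
= 2 * 10.0 + 1
= 20.0 + 1
= 21

21


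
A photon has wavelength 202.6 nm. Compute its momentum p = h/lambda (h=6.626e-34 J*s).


p = h / lambda
= 6.626e-34 / (202.6e-9)
= 6.626e-34 / 2.0260e-07
= 3.2705e-27 kg*m/s

3.2705e-27


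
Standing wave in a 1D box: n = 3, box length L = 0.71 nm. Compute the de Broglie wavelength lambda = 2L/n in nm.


lambda = 2L / n
= 2 * 0.71 / 3
= 1.42 / 3
= 0.4733 nm

0.4733


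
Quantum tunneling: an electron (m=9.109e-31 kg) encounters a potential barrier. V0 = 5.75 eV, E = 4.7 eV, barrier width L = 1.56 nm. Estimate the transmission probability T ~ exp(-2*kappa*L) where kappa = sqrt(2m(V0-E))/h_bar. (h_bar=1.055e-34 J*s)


V0 - E = 1.05 eV = 1.6821e-19 J
kappa = sqrt(2 * m * (V0-E)) / h_bar
= sqrt(2 * 9.109e-31 * 1.6821e-19) / 1.055e-34
= 5.2472e+09 /m
2*kappa*L = 2 * 5.2472e+09 * 1.56e-9
= 16.3711
T = exp(-16.3711) = 7.764491e-08

7.764491e-08


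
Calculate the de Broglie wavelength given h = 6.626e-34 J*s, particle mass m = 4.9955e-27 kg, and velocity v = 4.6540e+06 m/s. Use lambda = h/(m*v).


lambda = h / (m * v)
= 6.626e-34 / (4.9955e-27 * 4.6540e+06)
= 6.626e-34 / 2.3249e-20
= 2.8500e-14 m

2.8500e-14


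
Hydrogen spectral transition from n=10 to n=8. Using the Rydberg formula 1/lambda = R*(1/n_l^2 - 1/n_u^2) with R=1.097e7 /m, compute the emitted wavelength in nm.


1/lambda = R * (1/n_l^2 - 1/n_u^2)
= 1.097e7 * (1/8^2 - 1/10^2)
= 1.097e7 * (0.015625 - 0.01)
= 1.097e7 * 0.005625
= 6.1706e+04 /m
lambda = 1 / 6.1706e+04 = 16205.8138 nm

16205.8138


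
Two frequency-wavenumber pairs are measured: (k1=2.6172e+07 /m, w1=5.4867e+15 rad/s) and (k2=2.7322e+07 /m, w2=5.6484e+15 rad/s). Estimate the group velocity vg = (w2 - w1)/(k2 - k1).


vg = (w2 - w1) / (k2 - k1)
= (5.6484e+15 - 5.4867e+15) / (2.7322e+07 - 2.6172e+07)
= 1.6170e+14 / 1.1500e+06
= 1.4061e+08 m/s

1.4061e+08


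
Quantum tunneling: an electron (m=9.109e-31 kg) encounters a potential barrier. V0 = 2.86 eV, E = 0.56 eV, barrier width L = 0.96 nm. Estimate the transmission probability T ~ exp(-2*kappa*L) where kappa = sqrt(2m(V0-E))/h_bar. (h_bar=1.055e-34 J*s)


V0 - E = 2.3 eV = 3.6846e-19 J
kappa = sqrt(2 * m * (V0-E)) / h_bar
= sqrt(2 * 9.109e-31 * 3.6846e-19) / 1.055e-34
= 7.7659e+09 /m
2*kappa*L = 2 * 7.7659e+09 * 0.96e-9
= 14.9106
T = exp(-14.9106) = 3.345192e-07

3.345192e-07


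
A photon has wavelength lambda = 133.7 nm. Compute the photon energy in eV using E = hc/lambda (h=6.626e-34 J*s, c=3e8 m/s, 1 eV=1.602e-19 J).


E = hc / lambda
= (6.626e-34)(3e8) / (133.7e-9)
= 1.9878e-25 / 1.3370e-07
= 1.4868e-18 J
Converting to eV: 1.4868e-18 / 1.602e-19
= 9.2807 eV

9.2807


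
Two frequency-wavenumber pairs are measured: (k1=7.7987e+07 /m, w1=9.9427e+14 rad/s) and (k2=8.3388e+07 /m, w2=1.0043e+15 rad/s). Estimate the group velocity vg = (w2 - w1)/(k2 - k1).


vg = (w2 - w1) / (k2 - k1)
= (1.0043e+15 - 9.9427e+14) / (8.3388e+07 - 7.7987e+07)
= 1.0030e+13 / 5.4010e+06
= 1.8571e+06 m/s

1.8571e+06


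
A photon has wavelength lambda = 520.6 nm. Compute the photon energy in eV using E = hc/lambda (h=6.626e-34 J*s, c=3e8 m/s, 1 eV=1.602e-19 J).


E = hc / lambda
= (6.626e-34)(3e8) / (520.6e-9)
= 1.9878e-25 / 5.2060e-07
= 3.8183e-19 J
Converting to eV: 3.8183e-19 / 1.602e-19
= 2.3834 eV

2.3834


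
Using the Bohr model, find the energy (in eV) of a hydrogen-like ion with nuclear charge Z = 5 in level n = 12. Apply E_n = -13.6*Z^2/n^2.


E_n = -13.6 * Z^2 / n^2
= -13.6 * 5^2 / 12^2
= -13.6 * 25 / 144
= -2.3611 eV

-2.3611


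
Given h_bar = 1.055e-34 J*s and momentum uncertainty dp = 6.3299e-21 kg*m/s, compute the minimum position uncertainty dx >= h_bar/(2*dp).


dx = h_bar / (2 * dp)
= 1.055e-34 / (2 * 6.3299e-21)
= 1.055e-34 / 1.2660e-20
= 8.3335e-15 m

8.3335e-15


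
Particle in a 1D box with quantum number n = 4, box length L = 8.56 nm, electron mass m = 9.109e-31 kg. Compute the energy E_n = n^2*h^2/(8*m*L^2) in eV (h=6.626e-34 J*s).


E = n^2 * h^2 / (8 * m * L^2)
= 4^2 * (6.626e-34)^2 / (8 * 9.109e-31 * (8.56e-9)^2)
= 16 * 4.3904e-67 / (8 * 9.109e-31 * 7.3274e-17)
= 1.3156e-20 J
= 0.0821 eV

0.0821


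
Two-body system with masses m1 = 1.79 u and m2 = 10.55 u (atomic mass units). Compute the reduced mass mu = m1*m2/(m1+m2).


mu = m1 * m2 / (m1 + m2)
= 1.79 * 10.55 / (1.79 + 10.55)
= 18.8845 / 12.34
= 1.5303 u

1.5303


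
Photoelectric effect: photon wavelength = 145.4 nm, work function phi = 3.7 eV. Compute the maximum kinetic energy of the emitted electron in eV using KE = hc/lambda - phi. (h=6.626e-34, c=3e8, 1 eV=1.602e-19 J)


E_photon = hc / lambda
= (6.626e-34)(3e8) / (145.4e-9)
= 1.3671e-18 J
= 8.5339 eV
KE = E_photon - phi
= 8.5339 - 3.7
= 4.8339 eV

4.8339


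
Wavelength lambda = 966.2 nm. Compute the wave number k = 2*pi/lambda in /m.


k = 2 * pi / lambda
= 6.2832 / (966.2e-9)
= 6.2832 / 9.6620e-07
= 6.5030e+06 /m

6.5030e+06


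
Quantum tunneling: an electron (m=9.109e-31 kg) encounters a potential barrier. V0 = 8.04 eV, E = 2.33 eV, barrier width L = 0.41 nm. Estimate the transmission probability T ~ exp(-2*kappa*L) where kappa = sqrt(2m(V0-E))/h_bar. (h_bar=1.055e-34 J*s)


V0 - E = 5.71 eV = 9.1474e-19 J
kappa = sqrt(2 * m * (V0-E)) / h_bar
= sqrt(2 * 9.109e-31 * 9.1474e-19) / 1.055e-34
= 1.2236e+10 /m
2*kappa*L = 2 * 1.2236e+10 * 0.41e-9
= 10.0337
T = exp(-10.0337) = 4.389551e-05

4.389551e-05


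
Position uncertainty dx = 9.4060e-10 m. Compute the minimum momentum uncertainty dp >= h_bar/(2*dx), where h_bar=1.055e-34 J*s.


dp = h_bar / (2 * dx)
= 1.055e-34 / (2 * 9.4060e-10)
= 1.055e-34 / 1.8812e-09
= 5.6081e-26 kg*m/s

5.6081e-26


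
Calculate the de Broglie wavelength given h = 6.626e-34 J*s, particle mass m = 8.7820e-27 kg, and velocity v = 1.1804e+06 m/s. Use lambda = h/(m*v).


lambda = h / (m * v)
= 6.626e-34 / (8.7820e-27 * 1.1804e+06)
= 6.626e-34 / 1.0366e-20
= 6.3919e-14 m

6.3919e-14


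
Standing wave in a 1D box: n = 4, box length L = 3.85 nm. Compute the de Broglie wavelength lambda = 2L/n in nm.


lambda = 2L / n
= 2 * 3.85 / 4
= 7.7 / 4
= 1.925 nm

1.925


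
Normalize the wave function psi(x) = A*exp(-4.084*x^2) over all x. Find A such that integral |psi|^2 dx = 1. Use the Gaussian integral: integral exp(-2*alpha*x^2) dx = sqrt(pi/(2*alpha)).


integral |psi|^2 dx = A^2 * sqrt(pi/(2*alpha)) = 1
A^2 = sqrt(2*alpha/pi)
= sqrt(2 * 4.084 / pi)
= 1.612438
A = sqrt(1.612438)
= 1.2698

1.2698


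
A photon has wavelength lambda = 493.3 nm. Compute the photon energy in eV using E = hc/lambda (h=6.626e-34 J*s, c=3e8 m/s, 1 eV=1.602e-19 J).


E = hc / lambda
= (6.626e-34)(3e8) / (493.3e-9)
= 1.9878e-25 / 4.9330e-07
= 4.0296e-19 J
Converting to eV: 4.0296e-19 / 1.602e-19
= 2.5154 eV

2.5154


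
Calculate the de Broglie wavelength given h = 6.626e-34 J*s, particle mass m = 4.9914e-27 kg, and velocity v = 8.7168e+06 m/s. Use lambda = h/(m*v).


lambda = h / (m * v)
= 6.626e-34 / (4.9914e-27 * 8.7168e+06)
= 6.626e-34 / 4.3509e-20
= 1.5229e-14 m

1.5229e-14


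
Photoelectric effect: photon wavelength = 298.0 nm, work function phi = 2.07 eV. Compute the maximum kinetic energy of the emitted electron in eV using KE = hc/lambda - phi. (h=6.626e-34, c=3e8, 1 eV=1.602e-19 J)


E_photon = hc / lambda
= (6.626e-34)(3e8) / (298.0e-9)
= 6.6705e-19 J
= 4.1638 eV
KE = E_photon - phi
= 4.1638 - 2.07
= 2.0938 eV

2.0938


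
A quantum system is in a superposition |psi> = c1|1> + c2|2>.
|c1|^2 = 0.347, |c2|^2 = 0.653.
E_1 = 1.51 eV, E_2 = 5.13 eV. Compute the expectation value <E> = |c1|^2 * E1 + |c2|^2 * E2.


<E> = |c1|^2 * E1 + |c2|^2 * E2
= 0.347 * 1.51 + 0.653 * 5.13
= 0.524 + 3.3499
= 3.8739 eV

3.8739


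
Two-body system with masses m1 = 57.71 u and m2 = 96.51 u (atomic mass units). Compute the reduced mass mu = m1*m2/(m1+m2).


mu = m1 * m2 / (m1 + m2)
= 57.71 * 96.51 / (57.71 + 96.51)
= 5569.5921 / 154.22
= 36.1146 u

36.1146


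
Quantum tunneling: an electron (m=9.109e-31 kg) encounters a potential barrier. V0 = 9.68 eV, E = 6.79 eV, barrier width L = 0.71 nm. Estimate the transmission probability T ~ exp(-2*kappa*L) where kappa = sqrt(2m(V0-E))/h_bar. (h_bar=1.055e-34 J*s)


V0 - E = 2.89 eV = 4.6298e-19 J
kappa = sqrt(2 * m * (V0-E)) / h_bar
= sqrt(2 * 9.109e-31 * 4.6298e-19) / 1.055e-34
= 8.7052e+09 /m
2*kappa*L = 2 * 8.7052e+09 * 0.71e-9
= 12.3614
T = exp(-12.3614) = 4.280827e-06

4.280827e-06


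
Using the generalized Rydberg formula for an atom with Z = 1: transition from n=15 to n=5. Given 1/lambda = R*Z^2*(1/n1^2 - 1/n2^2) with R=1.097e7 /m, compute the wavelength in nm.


1/lambda = R * Z^2 * (1/n1^2 - 1/n2^2)
= 1.097e7 * 1^2 * (1/5^2 - 1/15^2)
= 1.097e7 * 1 * (0.04 - 0.004444)
= 3.9004e+05 /m
lambda = 1 / 3.9004e+05
= 2563.8104 nm

2563.8104


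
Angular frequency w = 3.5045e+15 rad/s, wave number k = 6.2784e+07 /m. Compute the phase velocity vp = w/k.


vp = w / k
= 3.5045e+15 / 6.2784e+07
= 5.5818e+07 m/s

5.5818e+07


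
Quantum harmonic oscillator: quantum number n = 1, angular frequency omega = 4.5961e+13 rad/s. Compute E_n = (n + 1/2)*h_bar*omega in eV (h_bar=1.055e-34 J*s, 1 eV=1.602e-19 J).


E = (n + 1/2) * h_bar * omega
= (1 + 0.5) * 1.055e-34 * 4.5961e+13
= 1.5 * 4.8489e-21
= 7.2733e-21 J
= 0.0454 eV

0.0454


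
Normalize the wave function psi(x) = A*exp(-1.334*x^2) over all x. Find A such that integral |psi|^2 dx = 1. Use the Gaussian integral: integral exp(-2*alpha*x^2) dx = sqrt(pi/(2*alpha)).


integral |psi|^2 dx = A^2 * sqrt(pi/(2*alpha)) = 1
A^2 = sqrt(2*alpha/pi)
= sqrt(2 * 1.334 / pi)
= 0.921548
A = sqrt(0.921548)
= 0.96

0.96


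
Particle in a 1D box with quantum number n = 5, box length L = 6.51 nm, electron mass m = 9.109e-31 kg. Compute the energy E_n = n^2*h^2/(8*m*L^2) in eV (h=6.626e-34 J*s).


E = n^2 * h^2 / (8 * m * L^2)
= 5^2 * (6.626e-34)^2 / (8 * 9.109e-31 * (6.51e-9)^2)
= 25 * 4.3904e-67 / (8 * 9.109e-31 * 4.2380e-17)
= 3.5540e-20 J
= 0.2218 eV

0.2218


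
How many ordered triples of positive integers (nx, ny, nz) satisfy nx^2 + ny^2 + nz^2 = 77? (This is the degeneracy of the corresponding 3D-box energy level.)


Enumerate all (nx, ny, nz) with nx^2 + ny^2 + nz^2 = 77:
(2,3,8)
(2,8,3)
(3,2,8)
(3,8,2)
(4,5,6)
(4,6,5)
(5,4,6)
(5,6,4)
(6,4,5)
(6,5,4)
(8,2,3)
(8,3,2)
Total degeneracy = 12

12


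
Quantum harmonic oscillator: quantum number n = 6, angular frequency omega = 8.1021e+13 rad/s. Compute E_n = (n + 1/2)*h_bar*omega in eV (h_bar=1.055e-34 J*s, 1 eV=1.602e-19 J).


E = (n + 1/2) * h_bar * omega
= (6 + 0.5) * 1.055e-34 * 8.1021e+13
= 6.5 * 8.5477e-21
= 5.5560e-20 J
= 0.3468 eV

0.3468


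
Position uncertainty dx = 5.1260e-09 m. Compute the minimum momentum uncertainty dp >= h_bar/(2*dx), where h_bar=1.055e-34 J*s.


dp = h_bar / (2 * dx)
= 1.055e-34 / (2 * 5.1260e-09)
= 1.055e-34 / 1.0252e-08
= 1.0291e-26 kg*m/s

1.0291e-26


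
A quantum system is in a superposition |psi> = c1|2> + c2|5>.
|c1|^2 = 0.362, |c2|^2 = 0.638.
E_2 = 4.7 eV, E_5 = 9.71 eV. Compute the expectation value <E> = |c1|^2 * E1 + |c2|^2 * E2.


<E> = |c1|^2 * E1 + |c2|^2 * E2
= 0.362 * 4.7 + 0.638 * 9.71
= 1.7014 + 6.195
= 7.8964 eV

7.8964


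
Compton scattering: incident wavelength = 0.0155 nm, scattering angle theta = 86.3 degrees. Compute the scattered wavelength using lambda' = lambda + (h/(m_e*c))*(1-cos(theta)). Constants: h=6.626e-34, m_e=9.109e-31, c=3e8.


Compton wavelength: h/(m_e*c) = 2.4247e-12 m
d_lambda = 2.4247e-12 * (1 - cos(86.3 deg))
= 2.4247e-12 * 0.935468
= 2.2682e-12 m = 0.002268 nm
lambda' = 0.0155 + 0.002268
= 0.017768 nm

0.017768


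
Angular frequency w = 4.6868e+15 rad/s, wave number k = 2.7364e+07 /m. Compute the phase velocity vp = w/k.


vp = w / k
= 4.6868e+15 / 2.7364e+07
= 1.7128e+08 m/s

1.7128e+08


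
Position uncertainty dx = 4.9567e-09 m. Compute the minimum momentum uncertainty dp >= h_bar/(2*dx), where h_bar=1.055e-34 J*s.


dp = h_bar / (2 * dx)
= 1.055e-34 / (2 * 4.9567e-09)
= 1.055e-34 / 9.9134e-09
= 1.0642e-26 kg*m/s

1.0642e-26


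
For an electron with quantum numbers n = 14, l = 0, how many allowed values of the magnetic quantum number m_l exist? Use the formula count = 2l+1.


m_l ranges from -l to +l in integer steps
So m_l goes from -0 to +0
Count = 2l + 1 = 2*0 + 1
= 1

1


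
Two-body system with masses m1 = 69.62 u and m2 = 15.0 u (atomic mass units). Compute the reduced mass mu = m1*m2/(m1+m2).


mu = m1 * m2 / (m1 + m2)
= 69.62 * 15.0 / (69.62 + 15.0)
= 1044.3 / 84.62
= 12.3411 u

12.3411


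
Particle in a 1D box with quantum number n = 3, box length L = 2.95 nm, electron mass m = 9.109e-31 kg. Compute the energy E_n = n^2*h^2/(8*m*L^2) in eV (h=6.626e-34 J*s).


E = n^2 * h^2 / (8 * m * L^2)
= 3^2 * (6.626e-34)^2 / (8 * 9.109e-31 * (2.95e-9)^2)
= 9 * 4.3904e-67 / (8 * 9.109e-31 * 8.7025e-18)
= 6.2308e-20 J
= 0.3889 eV

0.3889


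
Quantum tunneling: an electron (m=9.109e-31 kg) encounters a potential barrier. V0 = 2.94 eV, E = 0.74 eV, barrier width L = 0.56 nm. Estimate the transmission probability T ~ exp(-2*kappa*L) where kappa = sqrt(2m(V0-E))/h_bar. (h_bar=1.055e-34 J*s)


V0 - E = 2.2 eV = 3.5244e-19 J
kappa = sqrt(2 * m * (V0-E)) / h_bar
= sqrt(2 * 9.109e-31 * 3.5244e-19) / 1.055e-34
= 7.5952e+09 /m
2*kappa*L = 2 * 7.5952e+09 * 0.56e-9
= 8.5066
T = exp(-8.5066) = 2.021200e-04

2.021200e-04


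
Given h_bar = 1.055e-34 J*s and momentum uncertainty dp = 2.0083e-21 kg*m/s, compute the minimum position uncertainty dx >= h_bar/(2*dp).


dx = h_bar / (2 * dp)
= 1.055e-34 / (2 * 2.0083e-21)
= 1.055e-34 / 4.0166e-21
= 2.6266e-14 m

2.6266e-14


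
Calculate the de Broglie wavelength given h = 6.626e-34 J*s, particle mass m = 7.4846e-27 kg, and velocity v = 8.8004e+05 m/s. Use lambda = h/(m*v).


lambda = h / (m * v)
= 6.626e-34 / (7.4846e-27 * 8.8004e+05)
= 6.626e-34 / 6.5867e-21
= 1.0060e-13 m

1.0060e-13


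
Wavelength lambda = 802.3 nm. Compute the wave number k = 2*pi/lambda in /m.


k = 2 * pi / lambda
= 6.2832 / (802.3e-9)
= 6.2832 / 8.0230e-07
= 7.8315e+06 /m

7.8315e+06


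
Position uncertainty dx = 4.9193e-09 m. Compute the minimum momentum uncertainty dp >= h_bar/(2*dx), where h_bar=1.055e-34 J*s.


dp = h_bar / (2 * dx)
= 1.055e-34 / (2 * 4.9193e-09)
= 1.055e-34 / 9.8386e-09
= 1.0723e-26 kg*m/s

1.0723e-26


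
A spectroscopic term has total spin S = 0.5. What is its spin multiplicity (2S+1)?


Spin multiplicity = 2S + 1
= 2 * 0.5 + 1
= 1.0 + 1
= 2

2


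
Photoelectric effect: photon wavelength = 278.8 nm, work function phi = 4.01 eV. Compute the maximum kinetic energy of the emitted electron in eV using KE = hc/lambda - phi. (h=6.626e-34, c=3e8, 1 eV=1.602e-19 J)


E_photon = hc / lambda
= (6.626e-34)(3e8) / (278.8e-9)
= 7.1298e-19 J
= 4.4506 eV
KE = E_photon - phi
= 4.4506 - 4.01
= 0.4406 eV

0.4406


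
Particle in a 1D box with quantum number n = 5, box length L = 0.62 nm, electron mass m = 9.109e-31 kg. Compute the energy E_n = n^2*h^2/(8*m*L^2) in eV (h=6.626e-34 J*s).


E = n^2 * h^2 / (8 * m * L^2)
= 5^2 * (6.626e-34)^2 / (8 * 9.109e-31 * (0.62e-9)^2)
= 25 * 4.3904e-67 / (8 * 9.109e-31 * 3.8440e-19)
= 3.9183e-18 J
= 24.4589 eV

24.4589


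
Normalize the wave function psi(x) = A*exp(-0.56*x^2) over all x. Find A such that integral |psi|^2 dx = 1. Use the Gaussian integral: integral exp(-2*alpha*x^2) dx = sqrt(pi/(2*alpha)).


integral |psi|^2 dx = A^2 * sqrt(pi/(2*alpha)) = 1
A^2 = sqrt(2*alpha/pi)
= sqrt(2 * 0.56 / pi)
= 0.597082
A = sqrt(0.597082)
= 0.7727

0.7727


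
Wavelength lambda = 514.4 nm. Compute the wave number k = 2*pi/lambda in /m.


k = 2 * pi / lambda
= 6.2832 / (514.4e-9)
= 6.2832 / 5.1440e-07
= 1.2215e+07 /m

1.2215e+07


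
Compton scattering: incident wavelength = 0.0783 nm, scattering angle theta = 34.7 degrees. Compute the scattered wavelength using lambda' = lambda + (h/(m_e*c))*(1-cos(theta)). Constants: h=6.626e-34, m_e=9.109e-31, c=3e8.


Compton wavelength: h/(m_e*c) = 2.4247e-12 m
d_lambda = 2.4247e-12 * (1 - cos(34.7 deg))
= 2.4247e-12 * 0.177856
= 4.3125e-13 m = 0.000431 nm
lambda' = 0.0783 + 0.000431
= 0.078731 nm

0.078731


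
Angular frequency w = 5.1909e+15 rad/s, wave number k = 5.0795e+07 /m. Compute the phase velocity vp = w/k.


vp = w / k
= 5.1909e+15 / 5.0795e+07
= 1.0219e+08 m/s

1.0219e+08


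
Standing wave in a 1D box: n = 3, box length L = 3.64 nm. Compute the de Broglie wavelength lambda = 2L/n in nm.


lambda = 2L / n
= 2 * 3.64 / 3
= 7.28 / 3
= 2.4267 nm

2.4267


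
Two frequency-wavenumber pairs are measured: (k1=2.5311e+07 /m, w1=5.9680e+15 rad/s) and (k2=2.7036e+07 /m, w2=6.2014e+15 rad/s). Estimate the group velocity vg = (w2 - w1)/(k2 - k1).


vg = (w2 - w1) / (k2 - k1)
= (6.2014e+15 - 5.9680e+15) / (2.7036e+07 - 2.5311e+07)
= 2.3340e+14 / 1.7250e+06
= 1.3530e+08 m/s

1.3530e+08


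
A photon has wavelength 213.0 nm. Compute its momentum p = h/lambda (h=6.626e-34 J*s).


p = h / lambda
= 6.626e-34 / (213.0e-9)
= 6.626e-34 / 2.1300e-07
= 3.1108e-27 kg*m/s

3.1108e-27


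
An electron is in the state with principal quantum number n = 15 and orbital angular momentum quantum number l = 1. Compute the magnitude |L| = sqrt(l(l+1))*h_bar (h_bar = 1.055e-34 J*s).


L = sqrt(l*(l+1)) * h_bar
= sqrt(1 * 2) * 1.055e-34
= sqrt(2) * 1.055e-34
= 1.4142 * 1.055e-34
= 1.4920e-34 J*s

1.4920e-34


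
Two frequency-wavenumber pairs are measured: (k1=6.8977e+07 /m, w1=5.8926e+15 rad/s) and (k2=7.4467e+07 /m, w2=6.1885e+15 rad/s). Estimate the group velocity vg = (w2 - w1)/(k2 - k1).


vg = (w2 - w1) / (k2 - k1)
= (6.1885e+15 - 5.8926e+15) / (7.4467e+07 - 6.8977e+07)
= 2.9590e+14 / 5.4900e+06
= 5.3898e+07 m/s

5.3898e+07


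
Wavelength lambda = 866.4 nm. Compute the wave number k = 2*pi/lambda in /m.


k = 2 * pi / lambda
= 6.2832 / (866.4e-9)
= 6.2832 / 8.6640e-07
= 7.2521e+06 /m

7.2521e+06


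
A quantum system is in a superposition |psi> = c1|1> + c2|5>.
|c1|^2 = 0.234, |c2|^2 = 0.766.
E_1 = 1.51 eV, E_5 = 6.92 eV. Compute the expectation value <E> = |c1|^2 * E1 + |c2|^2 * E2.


<E> = |c1|^2 * E1 + |c2|^2 * E2
= 0.234 * 1.51 + 0.766 * 6.92
= 0.3533 + 5.3007
= 5.6541 eV

5.6541


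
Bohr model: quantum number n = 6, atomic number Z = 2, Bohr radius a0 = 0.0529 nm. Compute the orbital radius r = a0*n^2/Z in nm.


r = a0 * n^2 / Z
= 0.0529 * 6^2 / 2
= 0.0529 * 36 / 2
= 0.9522 nm

0.9522


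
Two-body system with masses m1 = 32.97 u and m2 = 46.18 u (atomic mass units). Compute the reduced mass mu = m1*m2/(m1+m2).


mu = m1 * m2 / (m1 + m2)
= 32.97 * 46.18 / (32.97 + 46.18)
= 1522.5546 / 79.15
= 19.2363 u

19.2363


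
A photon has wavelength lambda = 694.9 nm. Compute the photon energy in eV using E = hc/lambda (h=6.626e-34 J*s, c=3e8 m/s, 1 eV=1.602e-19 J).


E = hc / lambda
= (6.626e-34)(3e8) / (694.9e-9)
= 1.9878e-25 / 6.9490e-07
= 2.8606e-19 J
Converting to eV: 2.8606e-19 / 1.602e-19
= 1.7856 eV

1.7856


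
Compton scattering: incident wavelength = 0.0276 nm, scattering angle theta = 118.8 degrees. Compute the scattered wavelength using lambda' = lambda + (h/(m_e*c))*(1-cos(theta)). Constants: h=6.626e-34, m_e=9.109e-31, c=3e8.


Compton wavelength: h/(m_e*c) = 2.4247e-12 m
d_lambda = 2.4247e-12 * (1 - cos(118.8 deg))
= 2.4247e-12 * 1.481754
= 3.5928e-12 m = 0.003593 nm
lambda' = 0.0276 + 0.003593
= 0.031193 nm

0.031193


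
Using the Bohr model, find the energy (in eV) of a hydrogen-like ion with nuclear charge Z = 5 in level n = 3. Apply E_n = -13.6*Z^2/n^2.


E_n = -13.6 * Z^2 / n^2
= -13.6 * 5^2 / 3^2
= -13.6 * 25 / 9
= -37.7778 eV

-37.7778


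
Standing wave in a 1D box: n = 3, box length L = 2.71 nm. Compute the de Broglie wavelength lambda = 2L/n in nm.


lambda = 2L / n
= 2 * 2.71 / 3
= 5.42 / 3
= 1.8067 nm

1.8067


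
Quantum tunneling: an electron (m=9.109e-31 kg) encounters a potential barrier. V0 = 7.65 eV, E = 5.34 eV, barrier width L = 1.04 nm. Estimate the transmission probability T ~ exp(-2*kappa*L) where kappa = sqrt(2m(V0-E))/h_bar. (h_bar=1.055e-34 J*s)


V0 - E = 2.31 eV = 3.7006e-19 J
kappa = sqrt(2 * m * (V0-E)) / h_bar
= sqrt(2 * 9.109e-31 * 3.7006e-19) / 1.055e-34
= 7.7828e+09 /m
2*kappa*L = 2 * 7.7828e+09 * 1.04e-9
= 16.1882
T = exp(-16.1882) = 9.322997e-08

9.322997e-08


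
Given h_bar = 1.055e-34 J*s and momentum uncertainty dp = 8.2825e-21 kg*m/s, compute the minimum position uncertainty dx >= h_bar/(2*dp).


dx = h_bar / (2 * dp)
= 1.055e-34 / (2 * 8.2825e-21)
= 1.055e-34 / 1.6565e-20
= 6.3688e-15 m

6.3688e-15


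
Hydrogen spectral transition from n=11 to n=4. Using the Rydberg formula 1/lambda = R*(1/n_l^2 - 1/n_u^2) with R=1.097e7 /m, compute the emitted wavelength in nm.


1/lambda = R * (1/n_l^2 - 1/n_u^2)
= 1.097e7 * (1/4^2 - 1/11^2)
= 1.097e7 * (0.0625 - 0.008264)
= 1.097e7 * 0.054236
= 5.9496e+05 /m
lambda = 1 / 5.9496e+05 = 1680.7744 nm

1680.7744


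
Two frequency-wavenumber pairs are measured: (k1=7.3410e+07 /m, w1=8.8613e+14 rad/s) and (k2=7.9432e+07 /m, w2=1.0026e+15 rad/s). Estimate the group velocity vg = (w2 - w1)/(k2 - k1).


vg = (w2 - w1) / (k2 - k1)
= (1.0026e+15 - 8.8613e+14) / (7.9432e+07 - 7.3410e+07)
= 1.1647e+14 / 6.0220e+06
= 1.9341e+07 m/s

1.9341e+07


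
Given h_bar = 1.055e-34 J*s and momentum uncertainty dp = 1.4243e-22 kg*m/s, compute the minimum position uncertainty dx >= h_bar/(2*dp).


dx = h_bar / (2 * dp)
= 1.055e-34 / (2 * 1.4243e-22)
= 1.055e-34 / 2.8486e-22
= 3.7036e-13 m

3.7036e-13


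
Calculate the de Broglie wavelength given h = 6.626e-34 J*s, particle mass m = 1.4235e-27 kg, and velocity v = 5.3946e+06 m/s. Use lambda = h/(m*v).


lambda = h / (m * v)
= 6.626e-34 / (1.4235e-27 * 5.3946e+06)
= 6.626e-34 / 7.6792e-21
= 8.6285e-14 m

8.6285e-14


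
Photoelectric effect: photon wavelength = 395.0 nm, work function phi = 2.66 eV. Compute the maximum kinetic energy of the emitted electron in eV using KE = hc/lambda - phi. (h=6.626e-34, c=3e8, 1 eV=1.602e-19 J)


E_photon = hc / lambda
= (6.626e-34)(3e8) / (395.0e-9)
= 5.0324e-19 J
= 3.1413 eV
KE = E_photon - phi
= 3.1413 - 2.66
= 0.4813 eV

0.4813


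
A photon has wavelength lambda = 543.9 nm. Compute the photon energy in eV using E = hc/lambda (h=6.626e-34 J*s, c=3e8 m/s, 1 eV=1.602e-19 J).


E = hc / lambda
= (6.626e-34)(3e8) / (543.9e-9)
= 1.9878e-25 / 5.4390e-07
= 3.6547e-19 J
Converting to eV: 3.6547e-19 / 1.602e-19
= 2.2813 eV

2.2813


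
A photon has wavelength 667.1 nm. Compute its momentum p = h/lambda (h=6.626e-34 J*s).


p = h / lambda
= 6.626e-34 / (667.1e-9)
= 6.626e-34 / 6.6710e-07
= 9.9325e-28 kg*m/s

9.9325e-28


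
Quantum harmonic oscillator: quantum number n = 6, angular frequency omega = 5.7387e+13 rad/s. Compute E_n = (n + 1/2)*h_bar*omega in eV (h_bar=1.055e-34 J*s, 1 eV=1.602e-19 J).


E = (n + 1/2) * h_bar * omega
= (6 + 0.5) * 1.055e-34 * 5.7387e+13
= 6.5 * 6.0543e-21
= 3.9353e-20 J
= 0.2457 eV

0.2457


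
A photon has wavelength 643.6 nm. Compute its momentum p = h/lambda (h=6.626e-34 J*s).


p = h / lambda
= 6.626e-34 / (643.6e-9)
= 6.626e-34 / 6.4360e-07
= 1.0295e-27 kg*m/s

1.0295e-27


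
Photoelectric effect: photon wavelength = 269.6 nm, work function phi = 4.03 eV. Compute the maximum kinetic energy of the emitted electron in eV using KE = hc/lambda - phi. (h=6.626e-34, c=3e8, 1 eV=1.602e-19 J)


E_photon = hc / lambda
= (6.626e-34)(3e8) / (269.6e-9)
= 7.3731e-19 J
= 4.6025 eV
KE = E_photon - phi
= 4.6025 - 4.03
= 0.5725 eV

0.5725


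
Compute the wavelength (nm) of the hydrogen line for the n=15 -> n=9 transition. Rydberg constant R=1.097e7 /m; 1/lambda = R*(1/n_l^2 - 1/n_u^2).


1/lambda = R * (1/n_l^2 - 1/n_u^2)
= 1.097e7 * (1/9^2 - 1/15^2)
= 1.097e7 * (0.012346 - 0.004444)
= 1.097e7 * 0.007901
= 8.6677e+04 /m
lambda = 1 / 8.6677e+04 = 11537.1468 nm

11537.1468


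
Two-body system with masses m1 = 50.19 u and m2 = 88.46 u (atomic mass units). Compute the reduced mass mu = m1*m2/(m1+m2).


mu = m1 * m2 / (m1 + m2)
= 50.19 * 88.46 / (50.19 + 88.46)
= 4439.8074 / 138.65
= 32.0217 u

32.0217


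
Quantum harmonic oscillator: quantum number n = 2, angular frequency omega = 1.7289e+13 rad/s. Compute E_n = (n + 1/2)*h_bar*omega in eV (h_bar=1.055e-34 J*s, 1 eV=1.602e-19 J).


E = (n + 1/2) * h_bar * omega
= (2 + 0.5) * 1.055e-34 * 1.7289e+13
= 2.5 * 1.8240e-21
= 4.5600e-21 J
= 0.0285 eV

0.0285


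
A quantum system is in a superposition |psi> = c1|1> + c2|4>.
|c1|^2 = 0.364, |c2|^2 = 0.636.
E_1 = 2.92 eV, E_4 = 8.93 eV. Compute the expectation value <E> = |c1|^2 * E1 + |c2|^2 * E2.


<E> = |c1|^2 * E1 + |c2|^2 * E2
= 0.364 * 2.92 + 0.636 * 8.93
= 1.0629 + 5.6795
= 6.7424 eV

6.7424


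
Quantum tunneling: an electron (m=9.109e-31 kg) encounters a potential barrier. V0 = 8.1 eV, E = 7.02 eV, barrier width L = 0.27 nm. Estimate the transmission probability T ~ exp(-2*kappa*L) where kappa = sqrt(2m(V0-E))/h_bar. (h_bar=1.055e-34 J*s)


V0 - E = 1.08 eV = 1.7302e-19 J
kappa = sqrt(2 * m * (V0-E)) / h_bar
= sqrt(2 * 9.109e-31 * 1.7302e-19) / 1.055e-34
= 5.3216e+09 /m
2*kappa*L = 2 * 5.3216e+09 * 0.27e-9
= 2.8737
T = exp(-2.8737) = 5.649201e-02

5.649201e-02


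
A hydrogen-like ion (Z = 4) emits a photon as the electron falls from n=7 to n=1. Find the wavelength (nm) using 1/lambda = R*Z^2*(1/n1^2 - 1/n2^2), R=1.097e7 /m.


1/lambda = R * Z^2 * (1/n1^2 - 1/n2^2)
= 1.097e7 * 4^2 * (1/1^2 - 1/7^2)
= 1.097e7 * 16 * (1.0 - 0.020408)
= 1.7194e+08 /m
lambda = 1 / 1.7194e+08
= 5.8161 nm

5.8161


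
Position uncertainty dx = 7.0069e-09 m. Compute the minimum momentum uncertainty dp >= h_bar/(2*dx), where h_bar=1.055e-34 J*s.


dp = h_bar / (2 * dx)
= 1.055e-34 / (2 * 7.0069e-09)
= 1.055e-34 / 1.4014e-08
= 7.5283e-27 kg*m/s

7.5283e-27


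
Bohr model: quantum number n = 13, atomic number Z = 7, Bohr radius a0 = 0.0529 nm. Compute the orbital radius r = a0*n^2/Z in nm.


r = a0 * n^2 / Z
= 0.0529 * 13^2 / 7
= 0.0529 * 169 / 7
= 1.2772 nm

1.2772


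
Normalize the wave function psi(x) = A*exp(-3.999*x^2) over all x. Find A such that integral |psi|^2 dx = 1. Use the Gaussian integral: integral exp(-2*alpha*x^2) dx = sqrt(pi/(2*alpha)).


integral |psi|^2 dx = A^2 * sqrt(pi/(2*alpha)) = 1
A^2 = sqrt(2*alpha/pi)
= sqrt(2 * 3.999 / pi)
= 1.59557
A = sqrt(1.59557)
= 1.2632

1.2632


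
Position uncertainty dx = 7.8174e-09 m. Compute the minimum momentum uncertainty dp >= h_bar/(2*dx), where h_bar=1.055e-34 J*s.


dp = h_bar / (2 * dx)
= 1.055e-34 / (2 * 7.8174e-09)
= 1.055e-34 / 1.5635e-08
= 6.7478e-27 kg*m/s

6.7478e-27


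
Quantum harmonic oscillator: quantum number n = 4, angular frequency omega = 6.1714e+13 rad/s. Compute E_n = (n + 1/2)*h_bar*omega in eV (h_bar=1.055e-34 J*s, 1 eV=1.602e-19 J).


E = (n + 1/2) * h_bar * omega
= (4 + 0.5) * 1.055e-34 * 6.1714e+13
= 4.5 * 6.5108e-21
= 2.9299e-20 J
= 0.1829 eV

0.1829


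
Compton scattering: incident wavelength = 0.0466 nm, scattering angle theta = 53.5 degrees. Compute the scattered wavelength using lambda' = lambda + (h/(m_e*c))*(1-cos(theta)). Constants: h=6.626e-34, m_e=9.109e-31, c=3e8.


Compton wavelength: h/(m_e*c) = 2.4247e-12 m
d_lambda = 2.4247e-12 * (1 - cos(53.5 deg))
= 2.4247e-12 * 0.405177
= 9.8244e-13 m = 0.000982 nm
lambda' = 0.0466 + 0.000982
= 0.047582 nm

0.047582


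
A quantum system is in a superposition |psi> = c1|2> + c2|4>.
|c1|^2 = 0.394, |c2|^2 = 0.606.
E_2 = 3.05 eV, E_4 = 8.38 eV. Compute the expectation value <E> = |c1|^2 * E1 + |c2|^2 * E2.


<E> = |c1|^2 * E1 + |c2|^2 * E2
= 0.394 * 3.05 + 0.606 * 8.38
= 1.2017 + 5.0783
= 6.28 eV

6.28


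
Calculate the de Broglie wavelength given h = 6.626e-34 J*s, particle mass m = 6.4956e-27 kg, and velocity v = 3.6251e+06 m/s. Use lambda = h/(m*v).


lambda = h / (m * v)
= 6.626e-34 / (6.4956e-27 * 3.6251e+06)
= 6.626e-34 / 2.3547e-20
= 2.8139e-14 m

2.8139e-14


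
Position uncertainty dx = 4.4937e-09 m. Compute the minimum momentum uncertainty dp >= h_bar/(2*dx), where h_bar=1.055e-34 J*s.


dp = h_bar / (2 * dx)
= 1.055e-34 / (2 * 4.4937e-09)
= 1.055e-34 / 8.9874e-09
= 1.1739e-26 kg*m/s

1.1739e-26


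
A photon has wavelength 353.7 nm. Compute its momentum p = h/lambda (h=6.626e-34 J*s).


p = h / lambda
= 6.626e-34 / (353.7e-9)
= 6.626e-34 / 3.5370e-07
= 1.8733e-27 kg*m/s

1.8733e-27


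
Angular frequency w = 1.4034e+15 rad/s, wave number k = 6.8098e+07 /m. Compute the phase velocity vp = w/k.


vp = w / k
= 1.4034e+15 / 6.8098e+07
= 2.0609e+07 m/s

2.0609e+07


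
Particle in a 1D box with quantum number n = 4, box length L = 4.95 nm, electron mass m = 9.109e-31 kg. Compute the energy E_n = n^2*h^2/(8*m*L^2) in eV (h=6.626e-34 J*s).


E = n^2 * h^2 / (8 * m * L^2)
= 4^2 * (6.626e-34)^2 / (8 * 9.109e-31 * (4.95e-9)^2)
= 16 * 4.3904e-67 / (8 * 9.109e-31 * 2.4503e-17)
= 3.9342e-20 J
= 0.2456 eV

0.2456
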